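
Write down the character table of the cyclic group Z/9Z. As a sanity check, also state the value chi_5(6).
Character table of Z/9Z (irreps indexed chi_0,...,chi_8 with chi_k(m) = zeta_9^(k*m), zeta_9 = exp(2*pi*i/9)):
  irrep \ class  {0} (size 1)  {1} (size 1)    {2} (size 1)    {3} (size 1)    {4} (size 1)    {5} (size 1)    {6} (size 1)    {7} (size 1)    {8} (size 1)  
  chi_0          1             1               1               1               1               1               1               1               1             
  chi_1          1             exp(2*I*pi/9)   exp(4*I*pi/9)   exp(2*I*pi/3)   exp(8*I*pi/9)   exp(-8*I*pi/9)  exp(-2*I*pi/3)  exp(-4*I*pi/9)  exp(-2*I*pi/9)
  chi_2          1             exp(4*I*pi/9)   exp(8*I*pi/9)   exp(-2*I*pi/3)  exp(-2*I*pi/9)  exp(2*I*pi/9)   exp(2*I*pi/3)   exp(-8*I*pi/9)  exp(-4*I*pi/9)
  chi_3          1             exp(2*I*pi/3)   exp(-2*I*pi/3)  1               exp(2*I*pi/3)   exp(-2*I*pi/3)  1               exp(2*I*pi/3)   exp(-2*I*pi/3)
  chi_4          1             exp(8*I*pi/9)   exp(-2*I*pi/9)  exp(2*I*pi/3)   exp(-4*I*pi/9)  exp(4*I*pi/9)   exp(-2*I*pi/3)  exp(2*I*pi/9)   exp(-8*I*pi/9)
  chi_5          1             exp(-8*I*pi/9)  exp(2*I*pi/9)   exp(-2*I*pi/3)  exp(4*I*pi/9)   exp(-4*I*pi/9)  exp(2*I*pi/3)   exp(-2*I*pi/9)  exp(8*I*pi/9) 
  chi_6          1             exp(-2*I*pi/3)  exp(2*I*pi/3)   1               exp(-2*I*pi/3)  exp(2*I*pi/3)   1               exp(-2*I*pi/3)  exp(2*I*pi/3) 
  chi_7          1             exp(-4*I*pi/9)  exp(-8*I*pi/9)  exp(2*I*pi/3)   exp(2*I*pi/9)   exp(-2*I*pi/9)  exp(-2*I*pi/3)  exp(8*I*pi/9)   exp(4*I*pi/9) 
  chi_8          1             exp(-2*I*pi/9)  exp(-4*I*pi/9)  exp(-2*I*pi/3)  exp(-8*I*pi/9)  exp(8*I*pi/9)   exp(2*I*pi/3)   exp(4*I*pi/9)   exp(2*I*pi/9) 

Spot check: chi_5(6) = zeta_9^(5*6) = zeta_9^30 = exp(2*I*pi/3).

Proof sketch: Z/9Z is abelian, so all 9 irreducible complex representations are 1-dimensional. They are given by chi_k(m) = zeta_9^(k*m) for k = 0,...,8. Row orthogonality: sum_m chi_k(m) conj(chi_l(m)) = 9 * [k = l].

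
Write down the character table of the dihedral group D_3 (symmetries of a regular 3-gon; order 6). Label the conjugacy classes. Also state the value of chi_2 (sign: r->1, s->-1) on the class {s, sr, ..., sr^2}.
Conjugacy classes: {e} of size 1, {r^1, r^2} of size 2, {s, sr, ..., sr^2} of size 3.
Character table:
  irrep \ class              {e} (size 1)  {r^1, r^2} (size 2)  {s, sr, ..., sr^2} (size 3)
  chi_1 (triv)               1             1                    1                          
  chi_2 (sign: r->1, s->-1)  1             1                    -1                         
  chi_3 (2d, j=1)            2             -1                   0                          

Spot check: chi_2 (sign: r->1, s->-1) on {s, sr, ..., sr^2} = -1.

Explanation: D_3 has order 2*3 = 6 with 3 conjugacy classes, hence 3 irreducibles. Sum of squared dims 1 + 1 + 4 = 6 = |G|. Linear characters come from the abelianisation; the 2-dimensional irreps have character r^k -> 2*cos(2*pi*j*k/3), reflections -> 0.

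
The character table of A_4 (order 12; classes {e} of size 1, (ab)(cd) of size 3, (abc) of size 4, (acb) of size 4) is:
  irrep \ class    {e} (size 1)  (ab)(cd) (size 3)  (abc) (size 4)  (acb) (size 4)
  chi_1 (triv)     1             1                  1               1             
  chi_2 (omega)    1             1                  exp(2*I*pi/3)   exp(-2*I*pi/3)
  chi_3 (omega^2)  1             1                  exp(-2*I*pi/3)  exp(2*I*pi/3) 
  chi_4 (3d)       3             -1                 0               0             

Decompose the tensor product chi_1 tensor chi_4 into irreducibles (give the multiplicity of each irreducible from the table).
chi_1 tensor chi_4 = chi_4 (all other irreducibles have multiplicity 0).

Reasoning: The character of a tensor product is the pointwise product (chi_1 * chi_4)(C) = chi_1(C) * chi_4(C):
  {e}: (1)*(3), (ab)(cd): (1)*(-1), (abc): (1)*(0), (acb): (1)*(0)
so (chi_1 * chi_4) takes values
  {e} -> 3, (ab)(cd) -> -1, (abc) -> 0, (acb) -> 0.
Now take the inner product of this character with each irreducible chi from the table, <chi_1*chi_4, chi> = (1/12) sum_C |C| (chi_1*chi_4)(C) conj(chi(C)):
  <chi_1*chi_4, chi_1> = (1/12)[1*(3)*conj(1) + 3*(-1)*conj(1) + 4*(0)*conj(1) + 4*(0)*conj(1)]
      = (1/12)[(3) + (-3) + (0) + (0)] = 0/12 = 0
  <chi_1*chi_4, chi_2> = (1/12)[1*(3)*conj(1) + 3*(-1)*conj(1) + 4*(0)*conj(exp(2*I*pi/3)) + 4*(0)*conj(exp(-2*I*pi/3))]
      = (1/12)[(3) + (-3) + (0) + (0)] = 0/12 = 0
  <chi_1*chi_4, chi_3> = (1/12)[1*(3)*conj(1) + 3*(-1)*conj(1) + 4*(0)*conj(exp(-2*I*pi/3)) + 4*(0)*conj(exp(2*I*pi/3))]
      = (1/12)[(3) + (-3) + (0) + (0)] = 0/12 = 0
  <chi_1*chi_4, chi_4> = (1/12)[1*(3)*conj(3) + 3*(-1)*conj(-1) + 4*(0)*conj(0) + 4*(0)*conj(0)]
      = (1/12)[(9) + (3) + (0) + (0)] = 12/12 = 1
(Exp terms are combined using exp(i*s)*conj(exp(i*t)) = exp(i*(s-t)), and sums of them are collapsed using the identity that for every m > 1 the m distinct m-th roots of unity sum to 0, e.g. 1 + exp(2*I*pi/3) + exp(-2*I*pi/3) = 0.)
Hence the multiplicities are chi_4: 1. Dimension check: dim(chi_1)*dim(chi_4) = 1*3 = 3 and sum (mult * dim) = 1*3 = 3.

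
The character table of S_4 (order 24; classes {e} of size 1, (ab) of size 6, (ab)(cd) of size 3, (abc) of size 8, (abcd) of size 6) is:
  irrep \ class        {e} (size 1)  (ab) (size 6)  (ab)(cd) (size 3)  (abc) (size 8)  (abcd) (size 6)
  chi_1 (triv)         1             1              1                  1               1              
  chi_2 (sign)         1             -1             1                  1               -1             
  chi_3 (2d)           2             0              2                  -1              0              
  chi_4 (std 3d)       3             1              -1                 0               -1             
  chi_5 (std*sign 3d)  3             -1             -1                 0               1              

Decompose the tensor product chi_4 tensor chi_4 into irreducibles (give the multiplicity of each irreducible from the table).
chi_4 tensor chi_4 = chi_1 + chi_3 + chi_4 + chi_5 (all other irreducibles have multiplicity 0).

Solution. The character of a tensor product is the pointwise product (chi_4 * chi_4)(C) = chi_4(C) * chi_4(C):
  {e}: (3)*(3), (ab): (1)*(1), (ab)(cd): (-1)*(-1), (abc): (0)*(0), (abcd): (-1)*(-1)
so (chi_4 * chi_4) takes values
  {e} -> 9, (ab) -> 1, (ab)(cd) -> 1, (abc) -> 0, (abcd) -> 1.
Now take the inner product of this character with each irreducible chi from the table, <chi_4*chi_4, chi> = (1/24) sum_C |C| (chi_4*chi_4)(C) conj(chi(C)):
  <chi_4*chi_4, chi_1> = (1/24)[1*(9)*conj(1) + 6*(1)*conj(1) + 3*(1)*conj(1) + 8*(0)*conj(1) + 6*(1)*conj(1)]
      = (1/24)[(9) + (6) + (3) + (0) + (6)] = 24/24 = 1
  <chi_4*chi_4, chi_2> = (1/24)[1*(9)*conj(1) + 6*(1)*conj(-1) + 3*(1)*conj(1) + 8*(0)*conj(1) + 6*(1)*conj(-1)]
      = (1/24)[(9) + (-6) + (3) + (0) + (-6)] = 0/24 = 0
  <chi_4*chi_4, chi_3> = (1/24)[1*(9)*conj(2) + 6*(1)*conj(0) + 3*(1)*conj(2) + 8*(0)*conj(-1) + 6*(1)*conj(0)]
      = (1/24)[(18) + (0) + (6) + (0) + (0)] = 24/24 = 1
  <chi_4*chi_4, chi_4> = (1/24)[1*(9)*conj(3) + 6*(1)*conj(1) + 3*(1)*conj(-1) + 8*(0)*conj(0) + 6*(1)*conj(-1)]
      = (1/24)[(27) + (6) + (-3) + (0) + (-6)] = 24/24 = 1
  <chi_4*chi_4, chi_5> = (1/24)[1*(9)*conj(3) + 6*(1)*conj(-1) + 3*(1)*conj(-1) + 8*(0)*conj(0) + 6*(1)*conj(1)]
      = (1/24)[(27) + (-6) + (-3) + (0) + (6)] = 24/24 = 1
Hence the multiplicities are chi_1: 1, chi_3: 1, chi_4: 1, chi_5: 1. Dimension check: dim(chi_4)*dim(chi_4) = 3*3 = 9 and sum (mult * dim) = 1*1 + 1*2 + 1*3 + 1*3 = 9.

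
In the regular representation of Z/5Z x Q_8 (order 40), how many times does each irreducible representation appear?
Each irreducible V_i of dimension d_i appears with multiplicity d_i, i.e. rho_reg = (direct sum over all irreducibles V_i) d_i V_i. The irreducible dimensions for Z/5Z x Q_8 are 1, 1, 1, 1, 1, 1, 1, 1, 1, 1, 1, 1, 1, 1, 1, 1, 1, 1, 1, 1, 2, 2, 2, 2, 2: 20 irreducibles of dimension 1, each with multiplicity 1; 5 irreducibles of dimension 2, each with multiplicity 2. Total dimension 20*1*1 + 5*2*2 = 40 = |G|.

Derivation: General theorem: in the regular representation of a finite group G, each irreducible appears with multiplicity equal to its dimension. Check: dim(rho_reg) = sum d_i^2 = 1 + 1 + 1 + 1 + 1 + 1 + 1 + 1 + 1 + 1 + 1 + 1 + 1 + 1 + 1 + 1 + 1 + 1 + 1 + 1 + 4 + 4 + 4 + 4 + 4 = 40 = |G|.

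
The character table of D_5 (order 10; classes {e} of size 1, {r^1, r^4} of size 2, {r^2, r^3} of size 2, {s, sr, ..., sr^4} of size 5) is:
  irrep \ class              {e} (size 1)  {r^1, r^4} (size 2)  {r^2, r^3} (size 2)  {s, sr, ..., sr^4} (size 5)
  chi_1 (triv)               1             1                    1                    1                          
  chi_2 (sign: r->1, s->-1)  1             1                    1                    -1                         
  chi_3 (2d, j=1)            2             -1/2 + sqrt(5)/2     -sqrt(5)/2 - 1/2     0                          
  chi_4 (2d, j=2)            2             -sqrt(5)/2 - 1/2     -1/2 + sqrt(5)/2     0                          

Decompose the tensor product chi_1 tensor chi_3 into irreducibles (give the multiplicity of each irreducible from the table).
chi_1 tensor chi_3 = chi_3 (all other irreducibles have multiplicity 0).

The character of a tensor product is the pointwise product (chi_1 * chi_3)(C) = chi_1(C) * chi_3(C):
  {e}: (1)*(2), {r^1, r^4}: (1)*(-1/2 + sqrt(5)/2), {r^2, r^3}: (1)*(-sqrt(5)/2 - 1/2), {s, sr, ..., sr^4}: (1)*(0)
so (chi_1 * chi_3) takes values
  {e} -> 2, {r^1, r^4} -> -1/2 + sqrt(5)/2, {r^2, r^3} -> -sqrt(5)/2 - 1/2, {s, sr, ..., sr^4} -> 0.
Now take the inner product of this character with each irreducible chi from the table, <chi_1*chi_3, chi> = (1/10) sum_C |C| (chi_1*chi_3)(C) conj(chi(C)):
  <chi_1*chi_3, chi_1> = (1/10)[1*(2)*conj(1) + 2*(-1/2 + sqrt(5)/2)*conj(1) + 2*(-sqrt(5)/2 - 1/2)*conj(1) + 5*(0)*conj(1)]
      = (1/10)[(2) + (-1 + sqrt(5)) + (-sqrt(5) - 1) + (0)] = 0/10 = 0
  <chi_1*chi_3, chi_2> = (1/10)[1*(2)*conj(1) + 2*(-1/2 + sqrt(5)/2)*conj(1) + 2*(-sqrt(5)/2 - 1/2)*conj(1) + 5*(0)*conj(-1)]
      = (1/10)[(2) + (-1 + sqrt(5)) + (-sqrt(5) - 1) + (0)] = 0/10 = 0
  <chi_1*chi_3, chi_3> = (1/10)[1*(2)*conj(2) + 2*(-1/2 + sqrt(5)/2)*conj(-1/2 + sqrt(5)/2) + 2*(-sqrt(5)/2 - 1/2)*conj(-sqrt(5)/2 - 1/2) + 5*(0)*conj(0)]
      = (1/10)[(4) + (3 - sqrt(5)) + (sqrt(5) + 3) + (0)] = 10/10 = 1
  <chi_1*chi_3, chi_4> = (1/10)[1*(2)*conj(2) + 2*(-1/2 + sqrt(5)/2)*conj(-sqrt(5)/2 - 1/2) + 2*(-sqrt(5)/2 - 1/2)*conj(-1/2 + sqrt(5)/2) + 5*(0)*conj(0)]
      = (1/10)[(4) + (-2) + (-2) + (0)] = 0/10 = 0
Hence the multiplicities are chi_3: 1. Dimension check: dim(chi_1)*dim(chi_3) = 1*2 = 2 and sum (mult * dim) = 1*2 = 2.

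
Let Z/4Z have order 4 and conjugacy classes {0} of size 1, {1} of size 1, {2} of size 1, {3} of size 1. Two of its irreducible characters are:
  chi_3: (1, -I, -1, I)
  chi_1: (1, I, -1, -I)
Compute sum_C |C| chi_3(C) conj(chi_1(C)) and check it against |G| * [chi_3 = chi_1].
Sum = 0; so <chi_3, chi_1> = 0 (distinct irreducibles are orthogonal).

Working: Compute term by term over conjugacy classes (|C| * chi_3(C) * conj(chi_1(C))):
  1*(1)*conj(1) + 1*(-I)*conj(I) + 1*(-1)*conj(-1) + 1*(I)*conj(-I)
  = (1) + (-1) + (1) + (-1)
  = 0.
(Exp terms are combined using exp(i*s)*conj(exp(i*t)) = exp(i*(s-t)), and sums of them are collapsed using the identity that for every m > 1 the m distinct m-th roots of unity sum to 0, e.g. 1 + exp(2*I*pi/3) + exp(-2*I*pi/3) = 0.)
Dividing by |G| = 4 gives 0/4 = 0, matching the row-orthogonality relation <chi_3, chi_1> = [chi_3 = chi_1].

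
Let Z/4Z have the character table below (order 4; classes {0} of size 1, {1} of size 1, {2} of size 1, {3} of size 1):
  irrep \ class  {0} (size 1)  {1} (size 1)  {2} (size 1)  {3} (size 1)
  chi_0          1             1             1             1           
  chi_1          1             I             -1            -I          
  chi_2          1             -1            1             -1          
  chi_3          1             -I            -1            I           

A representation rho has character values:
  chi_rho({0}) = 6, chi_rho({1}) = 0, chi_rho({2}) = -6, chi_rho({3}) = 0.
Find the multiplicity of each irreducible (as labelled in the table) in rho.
Multiplicities: chi_0: 0, chi_1: 3, chi_2: 0, chi_3: 3.

Use <chi_rho, chi> = (1/|G|) sum_C |C| * chi_rho(C) * conj(chi(C)) with |G| = 4 for each irreducible chi in the table:
  <chi_rho, chi_0> = (1/4)[1*(6)*conj(1) + 1*(0)*conj(1) + 1*(-6)*conj(1) + 1*(0)*conj(1)]
      = (1/4)[(6) + (0) + (-6) + (0)] = 0/4 = 0
  <chi_rho, chi_1> = (1/4)[1*(6)*conj(1) + 1*(0)*conj(I) + 1*(-6)*conj(-1) + 1*(0)*conj(-I)]
      = (1/4)[(6) + (0) + (6) + (0)] = 12/4 = 3
  <chi_rho, chi_2> = (1/4)[1*(6)*conj(1) + 1*(0)*conj(-1) + 1*(-6)*conj(1) + 1*(0)*conj(-1)]
      = (1/4)[(6) + (0) + (-6) + (0)] = 0/4 = 0
  <chi_rho, chi_3> = (1/4)[1*(6)*conj(1) + 1*(0)*conj(-I) + 1*(-6)*conj(-1) + 1*(0)*conj(I)]
      = (1/4)[(6) + (0) + (6) + (0)] = 12/4 = 3
(Exp terms are combined using exp(i*s)*conj(exp(i*t)) = exp(i*(s-t)), and sums of them are collapsed using the identity that for every m > 1 the m distinct m-th roots of unity sum to 0, e.g. 1 + exp(2*I*pi/3) + exp(-2*I*pi/3) = 0.)
Dimension check: dim(rho) = sum (mult * dim) = 0*1 + 3*1 + 0*1 + 3*1 = 6 = chi_rho(e) = 6.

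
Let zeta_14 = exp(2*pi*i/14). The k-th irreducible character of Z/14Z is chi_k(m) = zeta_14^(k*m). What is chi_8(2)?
chi_8(2) = zeta_14^16 = exp(2*I*pi/7)

Explanation: chi_8(2) = zeta_14^(8*2) = zeta_14^16. Since zeta_14^14 = 1, this equals zeta_14^2 = exp(2*pi*i*2/14) = exp(2*I*pi/7).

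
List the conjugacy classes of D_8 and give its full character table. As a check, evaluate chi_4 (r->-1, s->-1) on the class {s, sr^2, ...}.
Conjugacy classes: {e} of size 1, {r^4} of size 1, {r^1, r^7} of size 2, {r^2, r^6} of size 2, {r^3, r^5} of size 2, {s, sr^2, ...} of size 4, {sr, sr^3, ...} of size 4.
Character table:
  irrep \ class              {e} (size 1)  {r^4} (size 1)  {r^1, r^7} (size 2)  {r^2, r^6} (size 2)  {r^3, r^5} (size 2)  {s, sr^2, ...} (size 4)  {sr, sr^3, ...} (size 4)
  chi_1 (triv)               1             1               1                    1                    1                    1                        1                       
  chi_2 (sign: r->1, s->-1)  1             1               1                    1                    1                    -1                       -1                      
  chi_3 (r->-1, s->1)        1             1               -1                   1                    -1                   1                        -1                      
  chi_4 (r->-1, s->-1)       1             1               -1                   1                    -1                   -1                       1                       
  chi_5 (2d, j=1)            2             -2              sqrt(2)              0                    -sqrt(2)             0                        0                       
  chi_6 (2d, j=2)            2             2               0                    -2                   0                    0                        0                       
  chi_7 (2d, j=3)            2             -2              -sqrt(2)             0                    sqrt(2)              0                        0                       

Spot check: chi_4 (r->-1, s->-1) on {s, sr^2, ...} = -1.

Proof sketch: D_8 has order 2*8 = 16 with 7 conjugacy classes, hence 7 irreducibles. Sum of squared dims 1 + 1 + 1 + 1 + 4 + 4 + 4 = 16 = |G|. Linear characters come from the abelianisation; the 2-dimensional irreps have character r^k -> 2*cos(2*pi*j*k/8), reflections -> 0.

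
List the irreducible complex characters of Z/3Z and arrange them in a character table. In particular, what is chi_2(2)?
Character table of Z/3Z (irreps indexed chi_0,...,chi_2 with chi_k(m) = zeta_3^(k*m), zeta_3 = exp(2*pi*i/3)):
  irrep \ class  {0} (size 1)  {1} (size 1)    {2} (size 1)  
  chi_0          1             1               1             
  chi_1          1             exp(2*I*pi/3)   exp(-2*I*pi/3)
  chi_2          1             exp(-2*I*pi/3)  exp(2*I*pi/3) 

Spot check: chi_2(2) = zeta_3^(2*2) = zeta_3^4 = exp(2*I*pi/3).

Derivation: Z/3Z is abelian, so all 3 irreducible complex representations are 1-dimensional. They are given by chi_k(m) = zeta_3^(k*m) for k = 0,...,2. Row orthogonality: sum_m chi_k(m) conj(chi_l(m)) = 3 * [k = l].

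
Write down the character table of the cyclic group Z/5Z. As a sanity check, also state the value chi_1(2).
Character table of Z/5Z (irreps indexed chi_0,...,chi_4 with chi_k(m) = zeta_5^(k*m), zeta_5 = exp(2*pi*i/5)):
  irrep \ class  {0} (size 1)  {1} (size 1)    {2} (size 1)    {3} (size 1)    {4} (size 1)  
  chi_0          1             1               1               1               1             
  chi_1          1             exp(2*I*pi/5)   exp(4*I*pi/5)   exp(-4*I*pi/5)  exp(-2*I*pi/5)
  chi_2          1             exp(4*I*pi/5)   exp(-2*I*pi/5)  exp(2*I*pi/5)   exp(-4*I*pi/5)
  chi_3          1             exp(-4*I*pi/5)  exp(2*I*pi/5)   exp(-2*I*pi/5)  exp(4*I*pi/5) 
  chi_4          1             exp(-2*I*pi/5)  exp(-4*I*pi/5)  exp(4*I*pi/5)   exp(2*I*pi/5) 

Spot check: chi_1(2) = zeta_5^(1*2) = zeta_5^2 = exp(4*I*pi/5).

Why: Z/5Z is abelian, so all 5 irreducible complex representations are 1-dimensional. They are given by chi_k(m) = zeta_5^(k*m) for k = 0,...,4. Row orthogonality: sum_m chi_k(m) conj(chi_l(m)) = 5 * [k = l].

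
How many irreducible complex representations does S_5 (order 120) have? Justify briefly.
7

Derivation: The number of irreducible complex representations of a finite group equals its number of conjugacy classes. Conjugacy classes in S_5 correspond to cycle types, i.e. partitions of 5; there are p(5) = 7 of them, so S_5 (order 120) has exactly 7 irreducible complex representations.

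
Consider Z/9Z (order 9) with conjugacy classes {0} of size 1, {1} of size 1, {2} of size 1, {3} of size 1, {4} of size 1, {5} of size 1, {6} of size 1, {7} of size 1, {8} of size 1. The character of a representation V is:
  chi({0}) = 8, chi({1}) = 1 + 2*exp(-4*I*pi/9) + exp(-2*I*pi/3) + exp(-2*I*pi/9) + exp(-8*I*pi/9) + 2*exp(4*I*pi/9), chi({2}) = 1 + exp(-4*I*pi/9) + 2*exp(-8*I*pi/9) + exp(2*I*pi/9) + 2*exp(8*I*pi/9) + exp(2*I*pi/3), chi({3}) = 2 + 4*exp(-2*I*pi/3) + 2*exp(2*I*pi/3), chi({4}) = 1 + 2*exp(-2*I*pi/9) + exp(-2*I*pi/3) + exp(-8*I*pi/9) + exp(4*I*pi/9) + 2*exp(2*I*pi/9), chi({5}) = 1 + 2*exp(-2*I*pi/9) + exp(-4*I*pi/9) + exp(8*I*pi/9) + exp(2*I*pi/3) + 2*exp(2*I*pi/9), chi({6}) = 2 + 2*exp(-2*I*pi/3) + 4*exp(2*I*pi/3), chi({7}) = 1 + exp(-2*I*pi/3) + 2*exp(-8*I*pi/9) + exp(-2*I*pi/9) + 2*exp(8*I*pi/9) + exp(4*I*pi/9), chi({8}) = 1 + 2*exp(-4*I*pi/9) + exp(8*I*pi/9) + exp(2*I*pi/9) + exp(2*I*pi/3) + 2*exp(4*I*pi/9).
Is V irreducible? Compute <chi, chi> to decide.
Not irreducible (reducible): <chi, chi> = 12 > 1.

<chi, chi> = (1/|G|) sum_C |C| * |chi(C)|^2 = (1/9)[1*|8|^2 + 1*|1 + 2*exp(-4*I*pi/9) + exp(-2*I*pi/3) + exp(-2*I*pi/9) + exp(-8*I*pi/9) + 2*exp(4*I*pi/9)|^2 + 1*|1 + exp(-4*I*pi/9) + 2*exp(-8*I*pi/9) + exp(2*I*pi/9) + 2*exp(8*I*pi/9) + exp(2*I*pi/3)|^2 + 1*|2 + 4*exp(-2*I*pi/3) + 2*exp(2*I*pi/3)|^2 + 1*|1 + 2*exp(-2*I*pi/9) + exp(-2*I*pi/3) + exp(-8*I*pi/9) + exp(4*I*pi/9) + 2*exp(2*I*pi/9)|^2 + 1*|1 + 2*exp(-2*I*pi/9) + exp(-4*I*pi/9) + exp(8*I*pi/9) + exp(2*I*pi/3) + 2*exp(2*I*pi/9)|^2 + 1*|2 + 2*exp(-2*I*pi/3) + 4*exp(2*I*pi/3)|^2 + 1*|1 + exp(-2*I*pi/3) + 2*exp(-8*I*pi/9) + exp(-2*I*pi/9) + 2*exp(8*I*pi/9) + exp(4*I*pi/9)|^2 + 1*|1 + 2*exp(-4*I*pi/9) + exp(8*I*pi/9) + exp(2*I*pi/9) + exp(2*I*pi/3) + 2*exp(4*I*pi/9)|^2]
  = (1/9)[(64) + (12 + 7*exp(-4*I*pi/9) + 6*exp(-2*I*pi/3) + 6*exp(-2*I*pi/9) + 7*exp(-8*I*pi/9) + 7*exp(8*I*pi/9) + 6*exp(2*I*pi/9) + 6*exp(2*I*pi/3) + 7*exp(4*I*pi/9)) + (12 + 6*exp(-4*I*pi/9) + 6*exp(-2*I*pi/3) + 7*exp(-2*I*pi/9) + 7*exp(-8*I*pi/9) + 7*exp(8*I*pi/9) + 7*exp(2*I*pi/9) + 6*exp(2*I*pi/3) + 6*exp(4*I*pi/9)) + (4) + (12 + 7*exp(-4*I*pi/9) + 6*exp(-2*I*pi/3) + 7*exp(-2*I*pi/9) + 6*exp(-8*I*pi/9) + 6*exp(8*I*pi/9) + 7*exp(2*I*pi/9) + 6*exp(2*I*pi/3) + 7*exp(4*I*pi/9)) + (12 + 7*exp(-4*I*pi/9) + 6*exp(-2*I*pi/3) + 7*exp(-2*I*pi/9) + 6*exp(-8*I*pi/9) + 6*exp(8*I*pi/9) + 7*exp(2*I*pi/9) + 6*exp(2*I*pi/3) + 7*exp(4*I*pi/9)) + (4) + (12 + 6*exp(-4*I*pi/9) + 6*exp(-2*I*pi/3) + 7*exp(-2*I*pi/9) + 7*exp(-8*I*pi/9) + 7*exp(8*I*pi/9) + 7*exp(2*I*pi/9) + 6*exp(2*I*pi/3) + 6*exp(4*I*pi/9)) + (12 + 7*exp(-4*I*pi/9) + 6*exp(-2*I*pi/3) + 6*exp(-2*I*pi/9) + 7*exp(-8*I*pi/9) + 7*exp(8*I*pi/9) + 6*exp(2*I*pi/9) + 6*exp(2*I*pi/3) + 7*exp(4*I*pi/9))] = 108/9 = 12.
(Exp terms are combined using exp(i*s)*conj(exp(i*t)) = exp(i*(s-t)), and sums of them are collapsed using the identity that for every m > 1 the m distinct m-th roots of unity sum to 0, e.g. 1 + exp(2*I*pi/3) + exp(-2*I*pi/3) = 0.)
A character is irreducible iff <chi, chi> = 1, so this representation is reducible.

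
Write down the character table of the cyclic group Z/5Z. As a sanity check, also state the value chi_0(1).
Character table of Z/5Z (irreps indexed chi_0,...,chi_4 with chi_k(m) = zeta_5^(k*m), zeta_5 = exp(2*pi*i/5)):
  irrep \ class  {0} (size 1)  {1} (size 1)    {2} (size 1)    {3} (size 1)    {4} (size 1)  
  chi_0          1             1               1               1               1             
  chi_1          1             exp(2*I*pi/5)   exp(4*I*pi/5)   exp(-4*I*pi/5)  exp(-2*I*pi/5)
  chi_2          1             exp(4*I*pi/5)   exp(-2*I*pi/5)  exp(2*I*pi/5)   exp(-4*I*pi/5)
  chi_3          1             exp(-4*I*pi/5)  exp(2*I*pi/5)   exp(-2*I*pi/5)  exp(4*I*pi/5) 
  chi_4          1             exp(-2*I*pi/5)  exp(-4*I*pi/5)  exp(4*I*pi/5)   exp(2*I*pi/5) 

Spot check: chi_0(1) = zeta_5^(0*1) = zeta_5^0 = 1.

Why: Z/5Z is abelian, so all 5 irreducible complex representations are 1-dimensional. They are given by chi_k(m) = zeta_5^(k*m) for k = 0,...,4. Row orthogonality: sum_m chi_k(m) conj(chi_l(m)) = 5 * [k = l].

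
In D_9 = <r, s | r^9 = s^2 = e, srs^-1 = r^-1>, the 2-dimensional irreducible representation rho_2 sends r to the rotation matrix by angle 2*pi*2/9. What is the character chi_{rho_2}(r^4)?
chi_{rho_2}(r^4) = 2*cos(2*pi*2*4/9) = 2*cos(2*pi/9)

Derivation: rho_2(r^4) is rotation by angle 2*pi*2*4/9, whose trace is 2*cos(2*pi*2*4/9) = 2*cos(2*pi/9).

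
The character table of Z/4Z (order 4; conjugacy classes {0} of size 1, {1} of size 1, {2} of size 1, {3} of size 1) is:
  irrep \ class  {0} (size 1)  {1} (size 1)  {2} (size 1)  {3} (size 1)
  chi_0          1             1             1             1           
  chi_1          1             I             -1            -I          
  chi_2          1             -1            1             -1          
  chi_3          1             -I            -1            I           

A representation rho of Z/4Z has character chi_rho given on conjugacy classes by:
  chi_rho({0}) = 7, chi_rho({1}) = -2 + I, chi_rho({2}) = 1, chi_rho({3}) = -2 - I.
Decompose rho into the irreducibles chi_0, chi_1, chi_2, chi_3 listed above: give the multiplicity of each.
Multiplicities: chi_0: 1, chi_1: 2, chi_2: 3, chi_3: 1.

Argument: Use <chi_rho, chi> = (1/|G|) sum_C |C| * chi_rho(C) * conj(chi(C)) with |G| = 4 for each irreducible chi in the table:
  <chi_rho, chi_0> = (1/4)[1*(7)*conj(1) + 1*(-2 + I)*conj(1) + 1*(1)*conj(1) + 1*(-2 - I)*conj(1)]
      = (1/4)[(7) + (-2 + I) + (1) + (-2 - I)] = 4/4 = 1
  <chi_rho, chi_1> = (1/4)[1*(7)*conj(1) + 1*(-2 + I)*conj(I) + 1*(1)*conj(-1) + 1*(-2 - I)*conj(-I)]
      = (1/4)[(7) + (1 + 2*I) + (-1) + (1 - 2*I)] = 8/4 = 2
  <chi_rho, chi_2> = (1/4)[1*(7)*conj(1) + 1*(-2 + I)*conj(-1) + 1*(1)*conj(1) + 1*(-2 - I)*conj(-1)]
      = (1/4)[(7) + (2 - I) + (1) + (2 + I)] = 12/4 = 3
  <chi_rho, chi_3> = (1/4)[1*(7)*conj(1) + 1*(-2 + I)*conj(-I) + 1*(1)*conj(-1) + 1*(-2 - I)*conj(I)]
      = (1/4)[(7) + (-1 - 2*I) + (-1) + (-1 + 2*I)] = 4/4 = 1
(Exp terms are combined using exp(i*s)*conj(exp(i*t)) = exp(i*(s-t)), and sums of them are collapsed using the identity that for every m > 1 the m distinct m-th roots of unity sum to 0, e.g. 1 + exp(2*I*pi/3) + exp(-2*I*pi/3) = 0.)
Dimension check: dim(rho) = sum (mult * dim) = 1*1 + 2*1 + 3*1 + 1*1 = 7 = chi_rho(e) = 7.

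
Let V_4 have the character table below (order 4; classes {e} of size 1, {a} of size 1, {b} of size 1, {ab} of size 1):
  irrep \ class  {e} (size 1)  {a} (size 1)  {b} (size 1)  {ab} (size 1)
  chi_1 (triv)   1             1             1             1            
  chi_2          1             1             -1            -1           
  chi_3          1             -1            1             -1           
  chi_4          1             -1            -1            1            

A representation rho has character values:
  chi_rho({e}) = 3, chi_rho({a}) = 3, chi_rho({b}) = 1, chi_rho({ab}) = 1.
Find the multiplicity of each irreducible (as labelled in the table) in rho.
Multiplicities: chi_1: 2, chi_2: 1, chi_3: 0, chi_4: 0.

Justification: Use <chi_rho, chi> = (1/|G|) sum_C |C| * chi_rho(C) * conj(chi(C)) with |G| = 4 for each irreducible chi in the table:
  <chi_rho, chi_1> = (1/4)[1*(3)*conj(1) + 1*(3)*conj(1) + 1*(1)*conj(1) + 1*(1)*conj(1)]
      = (1/4)[(3) + (3) + (1) + (1)] = 8/4 = 2
  <chi_rho, chi_2> = (1/4)[1*(3)*conj(1) + 1*(3)*conj(1) + 1*(1)*conj(-1) + 1*(1)*conj(-1)]
      = (1/4)[(3) + (3) + (-1) + (-1)] = 4/4 = 1
  <chi_rho, chi_3> = (1/4)[1*(3)*conj(1) + 1*(3)*conj(-1) + 1*(1)*conj(1) + 1*(1)*conj(-1)]
      = (1/4)[(3) + (-3) + (1) + (-1)] = 0/4 = 0
  <chi_rho, chi_4> = (1/4)[1*(3)*conj(1) + 1*(3)*conj(-1) + 1*(1)*conj(-1) + 1*(1)*conj(1)]
      = (1/4)[(3) + (-3) + (-1) + (1)] = 0/4 = 0
Dimension check: dim(rho) = sum (mult * dim) = 2*1 + 1*1 + 0*1 + 0*1 = 3 = chi_rho(e) = 3.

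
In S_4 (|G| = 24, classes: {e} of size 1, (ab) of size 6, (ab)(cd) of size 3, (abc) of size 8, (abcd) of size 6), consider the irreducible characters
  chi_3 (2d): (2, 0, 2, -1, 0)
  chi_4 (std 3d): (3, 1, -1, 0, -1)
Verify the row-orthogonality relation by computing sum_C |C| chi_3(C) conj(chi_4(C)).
Sum = 0; so <chi_3, chi_4> = 0 (distinct irreducibles are orthogonal).

Justification: Compute term by term over conjugacy classes (|C| * chi_3(C) * conj(chi_4(C))):
  1*(2)*conj(3) + 6*(0)*conj(1) + 3*(2)*conj(-1) + 8*(-1)*conj(0) + 6*(0)*conj(-1)
  = (6) + (0) + (-6) + (0) + (0)
  = 0.
Dividing by |G| = 24 gives 0/24 = 0, matching the row-orthogonality relation <chi_3, chi_4> = [chi_3 = chi_4].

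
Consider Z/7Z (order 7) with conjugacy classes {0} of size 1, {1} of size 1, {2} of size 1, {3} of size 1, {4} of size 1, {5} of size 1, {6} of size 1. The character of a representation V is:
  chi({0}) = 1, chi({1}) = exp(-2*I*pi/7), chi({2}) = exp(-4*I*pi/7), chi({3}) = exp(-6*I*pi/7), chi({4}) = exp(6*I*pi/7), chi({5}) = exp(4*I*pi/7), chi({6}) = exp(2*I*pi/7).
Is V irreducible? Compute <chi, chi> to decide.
Irreducible: <chi, chi> = 1.

Solution. <chi, chi> = (1/|G|) sum_C |C| * |chi(C)|^2 = (1/7)[1*|1|^2 + 1*|exp(-2*I*pi/7)|^2 + 1*|exp(-4*I*pi/7)|^2 + 1*|exp(-6*I*pi/7)|^2 + 1*|exp(6*I*pi/7)|^2 + 1*|exp(4*I*pi/7)|^2 + 1*|exp(2*I*pi/7)|^2]
  = (1/7)[(1) + (1) + (1) + (1) + (1) + (1) + (1)] = 7/7 = 1.
(Exp terms are combined using exp(i*s)*conj(exp(i*t)) = exp(i*(s-t)), and sums of them are collapsed using the identity that for every m > 1 the m distinct m-th roots of unity sum to 0, e.g. 1 + exp(2*I*pi/3) + exp(-2*I*pi/3) = 0.)
A character is irreducible iff <chi, chi> = 1, so this representation is irreducible.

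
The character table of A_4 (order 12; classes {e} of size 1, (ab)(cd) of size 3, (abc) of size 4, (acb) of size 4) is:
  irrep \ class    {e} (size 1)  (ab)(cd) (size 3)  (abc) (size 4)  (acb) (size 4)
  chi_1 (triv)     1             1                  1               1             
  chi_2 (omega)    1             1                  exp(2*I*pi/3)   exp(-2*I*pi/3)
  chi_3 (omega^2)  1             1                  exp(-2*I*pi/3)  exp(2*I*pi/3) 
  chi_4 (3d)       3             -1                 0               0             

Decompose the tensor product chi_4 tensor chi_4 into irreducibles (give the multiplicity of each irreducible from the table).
chi_4 tensor chi_4 = chi_1 + chi_2 + chi_3 + 2*chi_4 (all other irreducibles have multiplicity 0).

The character of a tensor product is the pointwise product (chi_4 * chi_4)(C) = chi_4(C) * chi_4(C):
  {e}: (3)*(3), (ab)(cd): (-1)*(-1), (abc): (0)*(0), (acb): (0)*(0)
so (chi_4 * chi_4) takes values
  {e} -> 9, (ab)(cd) -> 1, (abc) -> 0, (acb) -> 0.
Now take the inner product of this character with each irreducible chi from the table, <chi_4*chi_4, chi> = (1/12) sum_C |C| (chi_4*chi_4)(C) conj(chi(C)):
  <chi_4*chi_4, chi_1> = (1/12)[1*(9)*conj(1) + 3*(1)*conj(1) + 4*(0)*conj(1) + 4*(0)*conj(1)]
      = (1/12)[(9) + (3) + (0) + (0)] = 12/12 = 1
  <chi_4*chi_4, chi_2> = (1/12)[1*(9)*conj(1) + 3*(1)*conj(1) + 4*(0)*conj(exp(2*I*pi/3)) + 4*(0)*conj(exp(-2*I*pi/3))]
      = (1/12)[(9) + (3) + (0) + (0)] = 12/12 = 1
  <chi_4*chi_4, chi_3> = (1/12)[1*(9)*conj(1) + 3*(1)*conj(1) + 4*(0)*conj(exp(-2*I*pi/3)) + 4*(0)*conj(exp(2*I*pi/3))]
      = (1/12)[(9) + (3) + (0) + (0)] = 12/12 = 1
  <chi_4*chi_4, chi_4> = (1/12)[1*(9)*conj(3) + 3*(1)*conj(-1) + 4*(0)*conj(0) + 4*(0)*conj(0)]
      = (1/12)[(27) + (-3) + (0) + (0)] = 24/12 = 2
(Exp terms are combined using exp(i*s)*conj(exp(i*t)) = exp(i*(s-t)), and sums of them are collapsed using the identity that for every m > 1 the m distinct m-th roots of unity sum to 0, e.g. 1 + exp(2*I*pi/3) + exp(-2*I*pi/3) = 0.)
Hence the multiplicities are chi_1: 1, chi_2: 1, chi_3: 1, chi_4: 2. Dimension check: dim(chi_4)*dim(chi_4) = 3*3 = 9 and sum (mult * dim) = 1*1 + 1*1 + 1*1 + 2*3 = 9.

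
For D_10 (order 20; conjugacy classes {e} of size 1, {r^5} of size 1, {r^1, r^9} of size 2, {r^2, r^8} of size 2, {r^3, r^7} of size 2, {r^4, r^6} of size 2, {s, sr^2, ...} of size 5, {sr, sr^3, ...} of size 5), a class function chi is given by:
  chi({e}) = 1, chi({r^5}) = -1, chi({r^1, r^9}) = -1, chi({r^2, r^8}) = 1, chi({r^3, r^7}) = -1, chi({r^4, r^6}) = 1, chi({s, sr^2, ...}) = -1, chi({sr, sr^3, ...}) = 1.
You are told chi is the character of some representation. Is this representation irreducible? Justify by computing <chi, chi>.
Irreducible: <chi, chi> = 1.

Details: <chi, chi> = (1/|G|) sum_C |C| * |chi(C)|^2 = (1/20)[1*|1|^2 + 1*|-1|^2 + 2*|-1|^2 + 2*|1|^2 + 2*|-1|^2 + 2*|1|^2 + 5*|-1|^2 + 5*|1|^2]
  = (1/20)[(1) + (1) + (2) + (2) + (2) + (2) + (5) + (5)] = 20/20 = 1.
A character is irreducible iff <chi, chi> = 1, so this representation is irreducible.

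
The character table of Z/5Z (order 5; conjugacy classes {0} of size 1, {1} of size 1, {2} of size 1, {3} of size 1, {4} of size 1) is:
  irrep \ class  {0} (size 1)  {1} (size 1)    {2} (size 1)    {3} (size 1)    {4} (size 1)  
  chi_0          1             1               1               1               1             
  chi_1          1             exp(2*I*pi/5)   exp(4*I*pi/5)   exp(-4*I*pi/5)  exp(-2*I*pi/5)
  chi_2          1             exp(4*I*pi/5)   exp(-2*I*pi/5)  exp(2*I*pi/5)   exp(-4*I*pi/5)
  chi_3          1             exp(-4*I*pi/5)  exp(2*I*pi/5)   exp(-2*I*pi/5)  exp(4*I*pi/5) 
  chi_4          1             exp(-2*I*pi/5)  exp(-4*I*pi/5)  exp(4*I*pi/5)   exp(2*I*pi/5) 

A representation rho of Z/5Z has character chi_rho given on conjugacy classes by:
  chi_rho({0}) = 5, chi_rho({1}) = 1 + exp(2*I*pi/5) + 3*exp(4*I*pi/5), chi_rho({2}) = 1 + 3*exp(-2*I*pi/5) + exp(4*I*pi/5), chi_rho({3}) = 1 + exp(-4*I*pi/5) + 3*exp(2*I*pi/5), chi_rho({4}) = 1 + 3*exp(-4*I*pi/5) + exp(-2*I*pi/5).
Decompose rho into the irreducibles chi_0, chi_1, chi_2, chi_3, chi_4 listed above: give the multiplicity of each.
Multiplicities: chi_0: 1, chi_1: 1, chi_2: 3, chi_3: 0, chi_4: 0.

Details: Use <chi_rho, chi> = (1/|G|) sum_C |C| * chi_rho(C) * conj(chi(C)) with |G| = 5 for each irreducible chi in the table:
  <chi_rho, chi_0> = (1/5)[1*(5)*conj(1) + 1*(1 + exp(2*I*pi/5) + 3*exp(4*I*pi/5))*conj(1) + 1*(1 + 3*exp(-2*I*pi/5) + exp(4*I*pi/5))*conj(1) + 1*(1 + exp(-4*I*pi/5) + 3*exp(2*I*pi/5))*conj(1) + 1*(1 + 3*exp(-4*I*pi/5) + exp(-2*I*pi/5))*conj(1)]
      = (1/5)[(5) + (1 + exp(2*I*pi/5) + 3*exp(4*I*pi/5)) + (1 + 3*exp(-2*I*pi/5) + exp(4*I*pi/5)) + (1 + exp(-4*I*pi/5) + 3*exp(2*I*pi/5)) + (1 + 3*exp(-4*I*pi/5) + exp(-2*I*pi/5))] = 5/5 = 1
  <chi_rho, chi_1> = (1/5)[1*(5)*conj(1) + 1*(1 + exp(2*I*pi/5) + 3*exp(4*I*pi/5))*conj(exp(2*I*pi/5)) + 1*(1 + 3*exp(-2*I*pi/5) + exp(4*I*pi/5))*conj(exp(4*I*pi/5)) + 1*(1 + exp(-4*I*pi/5) + 3*exp(2*I*pi/5))*conj(exp(-4*I*pi/5)) + 1*(1 + 3*exp(-4*I*pi/5) + exp(-2*I*pi/5))*conj(exp(-2*I*pi/5))]
      = (1/5)[(5) + (1 + exp(-2*I*pi/5) + 3*exp(2*I*pi/5)) + (1 + exp(-4*I*pi/5) + 3*exp(4*I*pi/5)) + (1 + 3*exp(-4*I*pi/5) + exp(4*I*pi/5)) + (1 + 3*exp(-2*I*pi/5) + exp(2*I*pi/5))] = 5/5 = 1
  <chi_rho, chi_2> = (1/5)[1*(5)*conj(1) + 1*(1 + exp(2*I*pi/5) + 3*exp(4*I*pi/5))*conj(exp(4*I*pi/5)) + 1*(1 + 3*exp(-2*I*pi/5) + exp(4*I*pi/5))*conj(exp(-2*I*pi/5)) + 1*(1 + exp(-4*I*pi/5) + 3*exp(2*I*pi/5))*conj(exp(2*I*pi/5)) + 1*(1 + 3*exp(-4*I*pi/5) + exp(-2*I*pi/5))*conj(exp(-4*I*pi/5))]
      = (1/5)[(5) + (3 + exp(-2*I*pi/5) + exp(-4*I*pi/5)) + (3 + exp(-4*I*pi/5) + exp(2*I*pi/5)) + (3 + exp(-2*I*pi/5) + exp(4*I*pi/5)) + (3 + exp(4*I*pi/5) + exp(2*I*pi/5))] = 15/5 = 3
  <chi_rho, chi_3> = (1/5)[1*(5)*conj(1) + 1*(1 + exp(2*I*pi/5) + 3*exp(4*I*pi/5))*conj(exp(-4*I*pi/5)) + 1*(1 + 3*exp(-2*I*pi/5) + exp(4*I*pi/5))*conj(exp(2*I*pi/5)) + 1*(1 + exp(-4*I*pi/5) + 3*exp(2*I*pi/5))*conj(exp(-2*I*pi/5)) + 1*(1 + 3*exp(-4*I*pi/5) + exp(-2*I*pi/5))*conj(exp(4*I*pi/5))]
      = (1/5)[(5) + (3*exp(-2*I*pi/5) + exp(-4*I*pi/5) + exp(4*I*pi/5)) + (3*exp(-4*I*pi/5) + exp(-2*I*pi/5) + exp(2*I*pi/5)) + (exp(-2*I*pi/5) + exp(2*I*pi/5) + 3*exp(4*I*pi/5)) + (exp(-4*I*pi/5) + exp(4*I*pi/5) + 3*exp(2*I*pi/5))] = 0/5 = 0
  <chi_rho, chi_4> = (1/5)[1*(5)*conj(1) + 1*(1 + exp(2*I*pi/5) + 3*exp(4*I*pi/5))*conj(exp(-2*I*pi/5)) + 1*(1 + 3*exp(-2*I*pi/5) + exp(4*I*pi/5))*conj(exp(-4*I*pi/5)) + 1*(1 + exp(-4*I*pi/5) + 3*exp(2*I*pi/5))*conj(exp(4*I*pi/5)) + 1*(1 + 3*exp(-4*I*pi/5) + exp(-2*I*pi/5))*conj(exp(2*I*pi/5))]
      = (1/5)[(5) + (3*exp(-4*I*pi/5) + exp(4*I*pi/5) + exp(2*I*pi/5)) + (exp(-2*I*pi/5) + exp(4*I*pi/5) + 3*exp(2*I*pi/5)) + (3*exp(-2*I*pi/5) + exp(-4*I*pi/5) + exp(2*I*pi/5)) + (exp(-2*I*pi/5) + exp(-4*I*pi/5) + 3*exp(4*I*pi/5))] = 0/5 = 0
(Exp terms are combined using exp(i*s)*conj(exp(i*t)) = exp(i*(s-t)), and sums of them are collapsed using the identity that for every m > 1 the m distinct m-th roots of unity sum to 0, e.g. 1 + exp(2*I*pi/3) + exp(-2*I*pi/3) = 0.)
Dimension check: dim(rho) = sum (mult * dim) = 1*1 + 1*1 + 3*1 + 0*1 + 0*1 = 5 = chi_rho(e) = 5.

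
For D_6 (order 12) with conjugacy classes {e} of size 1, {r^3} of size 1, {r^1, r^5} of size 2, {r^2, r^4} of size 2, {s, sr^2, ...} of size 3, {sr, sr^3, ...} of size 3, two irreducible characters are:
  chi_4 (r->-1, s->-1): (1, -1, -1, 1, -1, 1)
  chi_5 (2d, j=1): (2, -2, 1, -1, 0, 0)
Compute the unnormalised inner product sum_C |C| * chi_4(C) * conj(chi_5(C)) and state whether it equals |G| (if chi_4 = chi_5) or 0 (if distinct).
Sum = 0; so <chi_4, chi_5> = 0 (distinct irreducibles are orthogonal).

Derivation: Compute term by term over conjugacy classes (|C| * chi_4(C) * conj(chi_5(C))):
  1*(1)*conj(2) + 1*(-1)*conj(-2) + 2*(-1)*conj(1) + 2*(1)*conj(-1) + 3*(-1)*conj(0) + 3*(1)*conj(0)
  = (2) + (2) + (-2) + (-2) + (0) + (0)
  = 0.
Dividing by |G| = 12 gives 0/12 = 0, matching the row-orthogonality relation <chi_4, chi_5> = [chi_4 = chi_5].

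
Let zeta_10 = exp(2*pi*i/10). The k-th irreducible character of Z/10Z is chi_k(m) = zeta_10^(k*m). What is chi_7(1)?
chi_7(1) = zeta_10^7 = exp(-3*I*pi/5)

Details: chi_7(1) = zeta_10^(7*1) = zeta_10^7. Since zeta_10^10 = 1, this equals zeta_10^7 = exp(2*pi*i*7/10) = exp(-3*I*pi/5).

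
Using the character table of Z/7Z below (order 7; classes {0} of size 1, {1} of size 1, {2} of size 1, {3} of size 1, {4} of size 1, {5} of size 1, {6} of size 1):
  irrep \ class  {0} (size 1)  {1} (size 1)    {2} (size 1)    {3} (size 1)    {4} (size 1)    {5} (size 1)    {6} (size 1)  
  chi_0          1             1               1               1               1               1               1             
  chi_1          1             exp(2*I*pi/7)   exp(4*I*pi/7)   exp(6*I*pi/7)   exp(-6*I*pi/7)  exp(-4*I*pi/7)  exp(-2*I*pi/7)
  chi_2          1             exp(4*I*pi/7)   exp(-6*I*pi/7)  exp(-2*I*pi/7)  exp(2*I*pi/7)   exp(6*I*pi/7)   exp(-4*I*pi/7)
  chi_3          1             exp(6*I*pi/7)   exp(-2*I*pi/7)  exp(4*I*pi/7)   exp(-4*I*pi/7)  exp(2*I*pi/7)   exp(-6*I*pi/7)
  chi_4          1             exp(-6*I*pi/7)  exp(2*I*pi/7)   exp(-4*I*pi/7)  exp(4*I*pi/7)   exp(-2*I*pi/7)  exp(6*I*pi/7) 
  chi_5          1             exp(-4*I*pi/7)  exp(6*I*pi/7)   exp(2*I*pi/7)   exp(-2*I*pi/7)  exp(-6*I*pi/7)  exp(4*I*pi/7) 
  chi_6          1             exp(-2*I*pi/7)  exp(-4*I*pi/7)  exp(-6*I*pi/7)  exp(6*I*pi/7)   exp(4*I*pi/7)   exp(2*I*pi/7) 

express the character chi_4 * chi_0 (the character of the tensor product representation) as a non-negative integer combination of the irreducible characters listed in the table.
chi_4 tensor chi_0 = chi_4 (all other irreducibles have multiplicity 0).

Reasoning: The character of a tensor product is the pointwise product (chi_4 * chi_0)(C) = chi_4(C) * chi_0(C):
  {0}: (1)*(1), {1}: (exp(-6*I*pi/7))*(1), {2}: (exp(2*I*pi/7))*(1), {3}: (exp(-4*I*pi/7))*(1), {4}: (exp(4*I*pi/7))*(1), {5}: (exp(-2*I*pi/7))*(1), {6}: (exp(6*I*pi/7))*(1)
so (chi_4 * chi_0) takes values
  {0} -> 1, {1} -> exp(-6*I*pi/7), {2} -> exp(2*I*pi/7), {3} -> exp(-4*I*pi/7), {4} -> exp(4*I*pi/7), {5} -> exp(-2*I*pi/7), {6} -> exp(6*I*pi/7).
Now take the inner product of this character with each irreducible chi from the table, <chi_4*chi_0, chi> = (1/7) sum_C |C| (chi_4*chi_0)(C) conj(chi(C)):
  <chi_4*chi_0, chi_0> = (1/7)[1*(1)*conj(1) + 1*(exp(-6*I*pi/7))*conj(1) + 1*(exp(2*I*pi/7))*conj(1) + 1*(exp(-4*I*pi/7))*conj(1) + 1*(exp(4*I*pi/7))*conj(1) + 1*(exp(-2*I*pi/7))*conj(1) + 1*(exp(6*I*pi/7))*conj(1)]
      = (1/7)[(1) + (exp(-6*I*pi/7)) + (exp(2*I*pi/7)) + (exp(-4*I*pi/7)) + (exp(4*I*pi/7)) + (exp(-2*I*pi/7)) + (exp(6*I*pi/7))] = 0/7 = 0
  <chi_4*chi_0, chi_1> = (1/7)[1*(1)*conj(1) + 1*(exp(-6*I*pi/7))*conj(exp(2*I*pi/7)) + 1*(exp(2*I*pi/7))*conj(exp(4*I*pi/7)) + 1*(exp(-4*I*pi/7))*conj(exp(6*I*pi/7)) + 1*(exp(4*I*pi/7))*conj(exp(-6*I*pi/7)) + 1*(exp(-2*I*pi/7))*conj(exp(-4*I*pi/7)) + 1*(exp(6*I*pi/7))*conj(exp(-2*I*pi/7))]
      = (1/7)[(1) + (exp(6*I*pi/7)) + (exp(-2*I*pi/7)) + (exp(4*I*pi/7)) + (exp(-4*I*pi/7)) + (exp(2*I*pi/7)) + (exp(-6*I*pi/7))] = 0/7 = 0
  <chi_4*chi_0, chi_2> = (1/7)[1*(1)*conj(1) + 1*(exp(-6*I*pi/7))*conj(exp(4*I*pi/7)) + 1*(exp(2*I*pi/7))*conj(exp(-6*I*pi/7)) + 1*(exp(-4*I*pi/7))*conj(exp(-2*I*pi/7)) + 1*(exp(4*I*pi/7))*conj(exp(2*I*pi/7)) + 1*(exp(-2*I*pi/7))*conj(exp(6*I*pi/7)) + 1*(exp(6*I*pi/7))*conj(exp(-4*I*pi/7))]
      = (1/7)[(1) + (exp(4*I*pi/7)) + (exp(-6*I*pi/7)) + (exp(-2*I*pi/7)) + (exp(2*I*pi/7)) + (exp(6*I*pi/7)) + (exp(-4*I*pi/7))] = 0/7 = 0
  <chi_4*chi_0, chi_3> = (1/7)[1*(1)*conj(1) + 1*(exp(-6*I*pi/7))*conj(exp(6*I*pi/7)) + 1*(exp(2*I*pi/7))*conj(exp(-2*I*pi/7)) + 1*(exp(-4*I*pi/7))*conj(exp(4*I*pi/7)) + 1*(exp(4*I*pi/7))*conj(exp(-4*I*pi/7)) + 1*(exp(-2*I*pi/7))*conj(exp(2*I*pi/7)) + 1*(exp(6*I*pi/7))*conj(exp(-6*I*pi/7))]
      = (1/7)[(1) + (exp(2*I*pi/7)) + (exp(4*I*pi/7)) + (exp(6*I*pi/7)) + (exp(-6*I*pi/7)) + (exp(-4*I*pi/7)) + (exp(-2*I*pi/7))] = 0/7 = 0
  <chi_4*chi_0, chi_4> = (1/7)[1*(1)*conj(1) + 1*(exp(-6*I*pi/7))*conj(exp(-6*I*pi/7)) + 1*(exp(2*I*pi/7))*conj(exp(2*I*pi/7)) + 1*(exp(-4*I*pi/7))*conj(exp(-4*I*pi/7)) + 1*(exp(4*I*pi/7))*conj(exp(4*I*pi/7)) + 1*(exp(-2*I*pi/7))*conj(exp(-2*I*pi/7)) + 1*(exp(6*I*pi/7))*conj(exp(6*I*pi/7))]
      = (1/7)[(1) + (1) + (1) + (1) + (1) + (1) + (1)] = 7/7 = 1
  <chi_4*chi_0, chi_5> = (1/7)[1*(1)*conj(1) + 1*(exp(-6*I*pi/7))*conj(exp(-4*I*pi/7)) + 1*(exp(2*I*pi/7))*conj(exp(6*I*pi/7)) + 1*(exp(-4*I*pi/7))*conj(exp(2*I*pi/7)) + 1*(exp(4*I*pi/7))*conj(exp(-2*I*pi/7)) + 1*(exp(-2*I*pi/7))*conj(exp(-6*I*pi/7)) + 1*(exp(6*I*pi/7))*conj(exp(4*I*pi/7))]
      = (1/7)[(1) + (exp(-2*I*pi/7)) + (exp(-4*I*pi/7)) + (exp(-6*I*pi/7)) + (exp(6*I*pi/7)) + (exp(4*I*pi/7)) + (exp(2*I*pi/7))] = 0/7 = 0
  <chi_4*chi_0, chi_6> = (1/7)[1*(1)*conj(1) + 1*(exp(-6*I*pi/7))*conj(exp(-2*I*pi/7)) + 1*(exp(2*I*pi/7))*conj(exp(-4*I*pi/7)) + 1*(exp(-4*I*pi/7))*conj(exp(-6*I*pi/7)) + 1*(exp(4*I*pi/7))*conj(exp(6*I*pi/7)) + 1*(exp(-2*I*pi/7))*conj(exp(4*I*pi/7)) + 1*(exp(6*I*pi/7))*conj(exp(2*I*pi/7))]
      = (1/7)[(1) + (exp(-4*I*pi/7)) + (exp(6*I*pi/7)) + (exp(2*I*pi/7)) + (exp(-2*I*pi/7)) + (exp(-6*I*pi/7)) + (exp(4*I*pi/7))] = 0/7 = 0
(Exp terms are combined using exp(i*s)*conj(exp(i*t)) = exp(i*(s-t)), and sums of them are collapsed using the identity that for every m > 1 the m distinct m-th roots of unity sum to 0, e.g. 1 + exp(2*I*pi/3) + exp(-2*I*pi/3) = 0.)
Hence the multiplicities are chi_4: 1. Dimension check: dim(chi_4)*dim(chi_0) = 1*1 = 1 and sum (mult * dim) = 1*1 = 1.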